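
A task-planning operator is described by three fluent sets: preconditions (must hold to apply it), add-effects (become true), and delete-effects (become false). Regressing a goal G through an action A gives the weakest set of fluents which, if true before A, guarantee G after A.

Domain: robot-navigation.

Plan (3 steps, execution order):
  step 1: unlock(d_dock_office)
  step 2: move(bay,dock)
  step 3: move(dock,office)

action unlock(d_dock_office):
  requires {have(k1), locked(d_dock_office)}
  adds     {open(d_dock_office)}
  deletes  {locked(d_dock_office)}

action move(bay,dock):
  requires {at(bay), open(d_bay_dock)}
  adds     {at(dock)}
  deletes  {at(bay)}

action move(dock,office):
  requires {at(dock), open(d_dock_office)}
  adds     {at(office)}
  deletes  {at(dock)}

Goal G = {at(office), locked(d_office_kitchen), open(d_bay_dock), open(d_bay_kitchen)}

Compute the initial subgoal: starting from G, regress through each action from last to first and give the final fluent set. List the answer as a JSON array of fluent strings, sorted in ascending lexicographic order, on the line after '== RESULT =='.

Work backward from the goal:
  through step 3 (move(dock,office)): drop {at(office)}, keep {locked(d_office_kitchen), open(d_bay_dock), open(d_bay_kitchen)}, require {at(dock), open(d_dock_office)}
    → {at(dock), locked(d_office_kitchen), open(d_bay_dock), open(d_bay_kitchen), open(d_dock_office)}
  through step 2 (move(bay,dock)): drop {at(dock)}, keep {locked(d_office_kitchen), open(d_bay_dock), open(d_bay_kitchen), open(d_dock_office)}, require {at(bay), open(d_bay_dock)}
    → {at(bay), locked(d_office_kitchen), open(d_bay_dock), open(d_bay_kitchen), open(d_dock_office)}
  through step 1 (unlock(d_dock_office)): drop {open(d_dock_office)}, keep {at(bay), locked(d_office_kitchen), open(d_bay_dock), open(d_bay_kitchen)}, require {have(k1), locked(d_dock_office)}
    → {at(bay), have(k1), locked(d_dock_office), locked(d_office_kitchen), open(d_bay_dock), open(d_bay_kitchen)}

== RESULT ==
["at(bay)", "have(k1)", "locked(d_dock_office)", "locked(d_office_kitchen)", "open(d_bay_dock)", "open(d_bay_kitchen)"]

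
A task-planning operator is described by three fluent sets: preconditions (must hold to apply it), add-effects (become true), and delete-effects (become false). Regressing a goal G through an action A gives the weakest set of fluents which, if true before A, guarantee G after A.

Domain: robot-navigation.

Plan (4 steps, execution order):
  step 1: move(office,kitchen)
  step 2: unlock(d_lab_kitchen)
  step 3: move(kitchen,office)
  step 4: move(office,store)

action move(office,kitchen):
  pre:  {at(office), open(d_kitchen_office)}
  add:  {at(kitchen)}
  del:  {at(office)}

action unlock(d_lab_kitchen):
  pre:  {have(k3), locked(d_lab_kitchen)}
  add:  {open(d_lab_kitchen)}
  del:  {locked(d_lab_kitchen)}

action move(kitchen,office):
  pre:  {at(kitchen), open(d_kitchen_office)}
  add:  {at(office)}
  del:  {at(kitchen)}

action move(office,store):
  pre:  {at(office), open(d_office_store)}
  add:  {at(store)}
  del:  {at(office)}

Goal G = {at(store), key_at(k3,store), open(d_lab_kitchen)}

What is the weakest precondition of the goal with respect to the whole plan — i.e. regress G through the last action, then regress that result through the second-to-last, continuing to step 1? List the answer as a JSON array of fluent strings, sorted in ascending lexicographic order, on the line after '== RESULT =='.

Regress step by step:
  through step 4 (move(office,store)): drop {at(store)}, keep {key_at(k3,store), open(d_lab_kitchen)}, require {at(office), open(d_office_store)}
    → {at(office), key_at(k3,store), open(d_lab_kitchen), open(d_office_store)}
  through step 3 (move(kitchen,office)): drop {at(office)}, keep {key_at(k3,store), open(d_lab_kitchen), open(d_office_store)}, require {at(kitchen), open(d_kitchen_office)}
    → {at(kitchen), key_at(k3,store), open(d_kitchen_office), open(d_lab_kitchen), open(d_office_store)}
  through step 2 (unlock(d_lab_kitchen)): drop {open(d_lab_kitchen)}, keep {at(kitchen), key_at(k3,store), open(d_kitchen_office), open(d_office_store)}, require {have(k3), locked(d_lab_kitchen)}
    → {at(kitchen), have(k3), key_at(k3,store), locked(d_lab_kitchen), open(d_kitchen_office), open(d_office_store)}
  through step 1 (move(office,kitchen)): drop {at(kitchen)}, keep {have(k3), key_at(k3,store), locked(d_lab_kitchen), open(d_kitchen_office), open(d_office_store)}, require {at(office), open(d_kitchen_office)}
    → {at(office), have(k3), key_at(k3,store), locked(d_lab_kitchen), open(d_kitchen_office), open(d_office_store)}

== RESULT ==
["at(office)", "have(k3)", "key_at(k3,store)", "locked(d_lab_kitchen)", "open(d_kitchen_office)", "open(d_office_store)"]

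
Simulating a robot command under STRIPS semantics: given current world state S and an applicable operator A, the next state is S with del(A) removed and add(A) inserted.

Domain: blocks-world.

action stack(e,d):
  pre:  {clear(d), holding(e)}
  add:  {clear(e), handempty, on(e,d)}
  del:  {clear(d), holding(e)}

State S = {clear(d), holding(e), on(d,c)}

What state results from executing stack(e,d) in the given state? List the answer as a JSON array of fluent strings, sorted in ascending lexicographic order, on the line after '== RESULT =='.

Progress:
  pre ⊆ S: {clear(d), holding(e)} ⊆ S  — applicable
  S \ del = {on(d,c)}
  ∪ add   = {clear(e), handempty, on(d,c), on(e,d)}

== RESULT ==
["clear(e)", "handempty", "on(d,c)", "on(e,d)"]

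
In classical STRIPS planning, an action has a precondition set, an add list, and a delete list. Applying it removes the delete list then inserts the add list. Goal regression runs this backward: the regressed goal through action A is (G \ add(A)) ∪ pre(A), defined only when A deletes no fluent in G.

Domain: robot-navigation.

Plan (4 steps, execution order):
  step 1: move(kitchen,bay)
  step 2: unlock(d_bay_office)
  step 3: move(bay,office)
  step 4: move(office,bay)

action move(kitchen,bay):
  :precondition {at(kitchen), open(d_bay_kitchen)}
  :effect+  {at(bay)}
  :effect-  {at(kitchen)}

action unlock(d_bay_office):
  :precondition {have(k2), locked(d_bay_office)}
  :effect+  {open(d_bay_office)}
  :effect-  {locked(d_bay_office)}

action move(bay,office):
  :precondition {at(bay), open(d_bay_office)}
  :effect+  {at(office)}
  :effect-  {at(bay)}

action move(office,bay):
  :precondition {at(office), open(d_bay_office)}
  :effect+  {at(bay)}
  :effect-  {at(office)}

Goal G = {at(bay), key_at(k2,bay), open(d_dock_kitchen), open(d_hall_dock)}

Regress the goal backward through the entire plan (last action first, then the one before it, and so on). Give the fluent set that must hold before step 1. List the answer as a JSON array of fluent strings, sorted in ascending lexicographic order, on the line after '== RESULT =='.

Regress step by step:
  through step 4 (move(office,bay)): drop {at(bay)}, keep {key_at(k2,bay), open(d_dock_kitchen), open(d_hall_dock)}, require {at(office), open(d_bay_office)}
    → {at(office), key_at(k2,bay), open(d_bay_office), open(d_dock_kitchen), open(d_hall_dock)}
  through step 3 (move(bay,office)): drop {at(office)}, keep {key_at(k2,bay), open(d_bay_office), open(d_dock_kitchen), open(d_hall_dock)}, require {at(bay), open(d_bay_office)}
    → {at(bay), key_at(k2,bay), open(d_bay_office), open(d_dock_kitchen), open(d_hall_dock)}
  through step 2 (unlock(d_bay_office)): drop {open(d_bay_office)}, keep {at(bay), key_at(k2,bay), open(d_dock_kitchen), open(d_hall_dock)}, require {have(k2), locked(d_bay_office)}
    → {at(bay), have(k2), key_at(k2,bay), locked(d_bay_office), open(d_dock_kitchen), open(d_hall_dock)}
  through step 1 (move(kitchen,bay)): drop {at(bay)}, keep {have(k2), key_at(k2,bay), locked(d_bay_office), open(d_dock_kitchen), open(d_hall_dock)}, require {at(kitchen), open(d_bay_kitchen)}
    → {at(kitchen), have(k2), key_at(k2,bay), locked(d_bay_office), open(d_bay_kitchen), open(d_dock_kitchen), open(d_hall_dock)}

== RESULT ==
["at(kitchen)", "have(k2)", "key_at(k2,bay)", "locked(d_bay_office)", "open(d_bay_kitchen)", "open(d_dock_kitchen)", "open(d_hall_dock)"]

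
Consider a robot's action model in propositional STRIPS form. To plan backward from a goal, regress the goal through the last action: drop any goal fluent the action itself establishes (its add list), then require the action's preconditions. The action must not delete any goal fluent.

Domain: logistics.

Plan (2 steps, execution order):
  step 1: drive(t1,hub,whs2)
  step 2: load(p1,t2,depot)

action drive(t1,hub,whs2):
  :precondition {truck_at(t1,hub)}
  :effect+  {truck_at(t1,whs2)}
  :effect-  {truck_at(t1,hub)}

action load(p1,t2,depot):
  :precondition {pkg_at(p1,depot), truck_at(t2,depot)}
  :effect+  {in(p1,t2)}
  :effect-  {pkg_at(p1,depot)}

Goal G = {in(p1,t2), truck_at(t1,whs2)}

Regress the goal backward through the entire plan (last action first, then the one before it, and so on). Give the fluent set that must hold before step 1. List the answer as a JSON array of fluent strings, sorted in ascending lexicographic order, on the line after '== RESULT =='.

Regress step by step:
  through step 2 (load(p1,t2,depot)): drop {in(p1,t2)}, keep {truck_at(t1,whs2)}, require {pkg_at(p1,depot), truck_at(t2,depot)}
    → {pkg_at(p1,depot), truck_at(t1,whs2), truck_at(t2,depot)}
  through step 1 (drive(t1,hub,whs2)): drop {truck_at(t1,whs2)}, keep {pkg_at(p1,depot), truck_at(t2,depot)}, require {truck_at(t1,hub)}
    → {pkg_at(p1,depot), truck_at(t1,hub), truck_at(t2,depot)}

== RESULT ==
["pkg_at(p1,depot)", "truck_at(t1,hub)", "truck_at(t2,depot)"]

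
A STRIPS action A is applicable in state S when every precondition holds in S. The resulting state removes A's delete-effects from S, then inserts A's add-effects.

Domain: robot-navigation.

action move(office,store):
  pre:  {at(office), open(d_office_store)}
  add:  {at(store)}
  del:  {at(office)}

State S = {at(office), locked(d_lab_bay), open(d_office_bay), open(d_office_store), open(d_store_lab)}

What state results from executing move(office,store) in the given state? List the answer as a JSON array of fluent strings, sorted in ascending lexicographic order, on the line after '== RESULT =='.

Compute (S \ del) ∪ add:
  pre ⊆ S: {at(office), open(d_office_store)} ⊆ S  — applicable
  S \ del = {locked(d_lab_bay), open(d_office_bay), open(d_office_store), open(d_store_lab)}
  ∪ add   = {at(store), locked(d_lab_bay), open(d_office_bay), open(d_office_store), open(d_store_lab)}

== RESULT ==
["at(store)", "locked(d_lab_bay)", "open(d_office_bay)", "open(d_office_store)", "open(d_store_lab)"]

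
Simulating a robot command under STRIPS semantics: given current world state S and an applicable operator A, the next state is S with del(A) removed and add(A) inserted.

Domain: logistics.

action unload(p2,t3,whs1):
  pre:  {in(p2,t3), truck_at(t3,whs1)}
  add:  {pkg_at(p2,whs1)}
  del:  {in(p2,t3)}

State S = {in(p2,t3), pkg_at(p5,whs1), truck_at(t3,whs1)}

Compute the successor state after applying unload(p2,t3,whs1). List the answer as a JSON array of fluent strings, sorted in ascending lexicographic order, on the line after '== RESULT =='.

Progress:
  pre ⊆ S: {in(p2,t3), truck_at(t3,whs1)} ⊆ S  — applicable
  S \ del = {pkg_at(p5,whs1), truck_at(t3,whs1)}
  ∪ add   = {pkg_at(p2,whs1), pkg_at(p5,whs1), truck_at(t3,whs1)}

== RESULT ==
["pkg_at(p2,whs1)", "pkg_at(p5,whs1)", "truck_at(t3,whs1)"]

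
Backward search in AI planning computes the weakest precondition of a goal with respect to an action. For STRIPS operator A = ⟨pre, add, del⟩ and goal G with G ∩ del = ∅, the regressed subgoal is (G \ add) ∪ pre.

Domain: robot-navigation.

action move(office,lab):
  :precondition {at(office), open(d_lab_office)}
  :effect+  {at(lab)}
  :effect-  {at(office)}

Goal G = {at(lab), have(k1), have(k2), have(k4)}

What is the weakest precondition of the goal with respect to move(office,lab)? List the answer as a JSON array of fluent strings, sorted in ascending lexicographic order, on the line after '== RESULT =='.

Compute (G \ add) ∪ pre:
  G ∩ del = {}  (empty — regression defined)
  G \ add = {at(lab), have(k1), have(k2), have(k4)} \ {at(lab)} = {have(k1), have(k2), have(k4)}
  ∪ pre   = {have(k1), have(k2), have(k4)} ∪ {at(office), open(d_lab_office)}
          = {at(office), have(k1), have(k2), have(k4), open(d_lab_office)}

== RESULT ==
["at(office)", "have(k1)", "have(k2)", "have(k4)", "open(d_lab_office)"]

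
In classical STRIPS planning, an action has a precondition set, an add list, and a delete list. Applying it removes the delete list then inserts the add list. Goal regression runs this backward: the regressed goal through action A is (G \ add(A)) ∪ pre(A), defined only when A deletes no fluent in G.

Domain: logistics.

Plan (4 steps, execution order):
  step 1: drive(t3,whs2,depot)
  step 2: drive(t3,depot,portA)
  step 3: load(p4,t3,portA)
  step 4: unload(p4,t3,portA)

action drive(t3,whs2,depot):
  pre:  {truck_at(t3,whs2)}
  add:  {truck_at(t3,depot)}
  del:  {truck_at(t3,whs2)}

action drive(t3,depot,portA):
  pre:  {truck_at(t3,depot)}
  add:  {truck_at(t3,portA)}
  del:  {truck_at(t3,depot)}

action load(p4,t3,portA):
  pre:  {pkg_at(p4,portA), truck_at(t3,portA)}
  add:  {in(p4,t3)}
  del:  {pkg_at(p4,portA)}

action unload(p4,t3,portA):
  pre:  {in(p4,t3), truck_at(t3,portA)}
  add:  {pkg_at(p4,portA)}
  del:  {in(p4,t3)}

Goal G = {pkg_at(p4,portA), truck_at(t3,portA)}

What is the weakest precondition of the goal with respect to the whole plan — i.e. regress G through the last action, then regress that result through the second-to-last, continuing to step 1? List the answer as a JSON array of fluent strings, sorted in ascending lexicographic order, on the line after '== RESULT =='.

Regress step by step:
  through step 4 (unload(p4,t3,portA)): drop {pkg_at(p4,portA)}, keep {truck_at(t3,portA)}, require {in(p4,t3), truck_at(t3,portA)}
    → {in(p4,t3), truck_at(t3,portA)}
  through step 3 (load(p4,t3,portA)): drop {in(p4,t3)}, keep {truck_at(t3,portA)}, require {pkg_at(p4,portA), truck_at(t3,portA)}
    → {pkg_at(p4,portA), truck_at(t3,portA)}
  through step 2 (drive(t3,depot,portA)): drop {truck_at(t3,portA)}, keep {pkg_at(p4,portA)}, require {truck_at(t3,depot)}
    → {pkg_at(p4,portA), truck_at(t3,depot)}
  through step 1 (drive(t3,whs2,depot)): drop {truck_at(t3,depot)}, keep {pkg_at(p4,portA)}, require {truck_at(t3,whs2)}
    → {pkg_at(p4,portA), truck_at(t3,whs2)}

== RESULT ==
["pkg_at(p4,portA)", "truck_at(t3,whs2)"]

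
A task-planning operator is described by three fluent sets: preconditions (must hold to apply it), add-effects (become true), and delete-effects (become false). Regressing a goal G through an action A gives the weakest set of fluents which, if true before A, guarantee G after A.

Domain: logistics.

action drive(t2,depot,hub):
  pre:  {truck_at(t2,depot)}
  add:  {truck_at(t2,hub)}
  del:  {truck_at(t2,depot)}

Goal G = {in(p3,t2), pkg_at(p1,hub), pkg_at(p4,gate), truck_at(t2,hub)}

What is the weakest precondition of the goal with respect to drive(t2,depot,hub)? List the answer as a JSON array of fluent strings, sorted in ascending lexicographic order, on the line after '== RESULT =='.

Compute (G \ add) ∪ pre:
  G ∩ del = {}  (empty — regression defined)
  G \ add = {in(p3,t2), pkg_at(p1,hub), pkg_at(p4,gate), truck_at(t2,hub)} \ {truck_at(t2,hub)} = {in(p3,t2), pkg_at(p1,hub), pkg_at(p4,gate)}
  ∪ pre   = {in(p3,t2), pkg_at(p1,hub), pkg_at(p4,gate)} ∪ {truck_at(t2,depot)}
          = {in(p3,t2), pkg_at(p1,hub), pkg_at(p4,gate), truck_at(t2,depot)}

== RESULT ==
["in(p3,t2)", "pkg_at(p1,hub)", "pkg_at(p4,gate)", "truck_at(t2,depot)"]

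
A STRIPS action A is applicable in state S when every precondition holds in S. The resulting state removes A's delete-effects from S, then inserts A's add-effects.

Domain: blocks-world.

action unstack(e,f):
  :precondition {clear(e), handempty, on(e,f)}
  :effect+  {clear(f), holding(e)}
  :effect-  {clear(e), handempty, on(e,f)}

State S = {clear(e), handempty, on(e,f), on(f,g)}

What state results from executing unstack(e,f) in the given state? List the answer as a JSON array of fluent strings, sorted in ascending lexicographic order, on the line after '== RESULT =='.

Compute (S \ del) ∪ add:
  pre ⊆ S: {clear(e), handempty, on(e,f)} ⊆ S  — applicable
  S \ del = {on(f,g)}
  ∪ add   = {clear(f), holding(e), on(f,g)}

== RESULT ==
["clear(f)", "holding(e)", "on(f,g)"]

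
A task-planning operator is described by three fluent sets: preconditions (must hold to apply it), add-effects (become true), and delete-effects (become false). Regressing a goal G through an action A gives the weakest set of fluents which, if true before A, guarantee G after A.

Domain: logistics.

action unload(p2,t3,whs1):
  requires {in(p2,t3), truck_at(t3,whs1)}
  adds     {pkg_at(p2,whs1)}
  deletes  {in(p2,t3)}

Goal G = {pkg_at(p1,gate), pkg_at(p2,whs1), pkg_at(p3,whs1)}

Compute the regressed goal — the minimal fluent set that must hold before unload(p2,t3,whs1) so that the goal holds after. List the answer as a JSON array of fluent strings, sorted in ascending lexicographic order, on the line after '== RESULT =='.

Compute (G \ add) ∪ pre:
  G ∩ del = {}  (empty — regression defined)
  G \ add = {pkg_at(p1,gate), pkg_at(p2,whs1), pkg_at(p3,whs1)} \ {pkg_at(p2,whs1)} = {pkg_at(p1,gate), pkg_at(p3,whs1)}
  ∪ pre   = {pkg_at(p1,gate), pkg_at(p3,whs1)} ∪ {in(p2,t3), truck_at(t3,whs1)}
          = {in(p2,t3), pkg_at(p1,gate), pkg_at(p3,whs1), truck_at(t3,whs1)}

== RESULT ==
["in(p2,t3)", "pkg_at(p1,gate)", "pkg_at(p3,whs1)", "truck_at(t3,whs1)"]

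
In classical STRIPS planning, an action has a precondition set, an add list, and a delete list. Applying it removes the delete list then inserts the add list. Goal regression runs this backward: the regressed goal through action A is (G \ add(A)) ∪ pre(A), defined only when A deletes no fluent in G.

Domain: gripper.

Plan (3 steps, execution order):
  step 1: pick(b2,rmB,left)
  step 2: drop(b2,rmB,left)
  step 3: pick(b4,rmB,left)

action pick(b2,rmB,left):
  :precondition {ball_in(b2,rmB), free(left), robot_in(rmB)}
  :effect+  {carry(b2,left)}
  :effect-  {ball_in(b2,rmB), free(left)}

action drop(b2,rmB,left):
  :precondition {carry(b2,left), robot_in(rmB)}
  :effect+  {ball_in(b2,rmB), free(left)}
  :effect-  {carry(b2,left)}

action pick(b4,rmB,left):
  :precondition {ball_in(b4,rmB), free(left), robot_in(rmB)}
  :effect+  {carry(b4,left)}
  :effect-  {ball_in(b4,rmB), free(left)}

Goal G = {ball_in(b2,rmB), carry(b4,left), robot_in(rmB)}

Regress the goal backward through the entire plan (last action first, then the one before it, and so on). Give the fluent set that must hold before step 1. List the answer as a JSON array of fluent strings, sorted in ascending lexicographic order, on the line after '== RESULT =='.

Regress step by step:
  through step 3 (pick(b4,rmB,left)): drop {carry(b4,left)}, keep {ball_in(b2,rmB), robot_in(rmB)}, require {ball_in(b4,rmB), free(left), robot_in(rmB)}
    → {ball_in(b2,rmB), ball_in(b4,rmB), free(left), robot_in(rmB)}
  through step 2 (drop(b2,rmB,left)): drop {ball_in(b2,rmB), free(left)}, keep {ball_in(b4,rmB), robot_in(rmB)}, require {carry(b2,left), robot_in(rmB)}
    → {ball_in(b4,rmB), carry(b2,left), robot_in(rmB)}
  through step 1 (pick(b2,rmB,left)): drop {carry(b2,left)}, keep {ball_in(b4,rmB), robot_in(rmB)}, require {ball_in(b2,rmB), free(left), robot_in(rmB)}
    → {ball_in(b2,rmB), ball_in(b4,rmB), free(left), robot_in(rmB)}

== RESULT ==
["ball_in(b2,rmB)", "ball_in(b4,rmB)", "free(left)", "robot_in(rmB)"]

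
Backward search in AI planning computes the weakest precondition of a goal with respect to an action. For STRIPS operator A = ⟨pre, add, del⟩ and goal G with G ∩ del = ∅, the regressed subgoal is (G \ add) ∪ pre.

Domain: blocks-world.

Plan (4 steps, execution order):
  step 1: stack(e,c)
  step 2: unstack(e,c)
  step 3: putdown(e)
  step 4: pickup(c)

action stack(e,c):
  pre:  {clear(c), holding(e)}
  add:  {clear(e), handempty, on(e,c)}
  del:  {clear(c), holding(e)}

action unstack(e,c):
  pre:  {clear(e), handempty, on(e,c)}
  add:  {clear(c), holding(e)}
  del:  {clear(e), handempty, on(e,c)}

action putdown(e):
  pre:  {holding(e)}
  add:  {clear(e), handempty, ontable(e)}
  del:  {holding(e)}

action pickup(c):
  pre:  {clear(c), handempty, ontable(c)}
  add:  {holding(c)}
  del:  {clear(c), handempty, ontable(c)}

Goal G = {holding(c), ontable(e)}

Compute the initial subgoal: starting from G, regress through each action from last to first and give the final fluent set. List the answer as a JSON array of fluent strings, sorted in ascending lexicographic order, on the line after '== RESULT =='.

Work backward from the goal:
  through step 4 (pickup(c)): drop {holding(c)}, keep {ontable(e)}, require {clear(c), handempty, ontable(c)}
    → {clear(c), handempty, ontable(c), ontable(e)}
  through step 3 (putdown(e)): drop {handempty, ontable(e)}, keep {clear(c), ontable(c)}, require {holding(e)}
    → {clear(c), holding(e), ontable(c)}
  through step 2 (unstack(e,c)): drop {clear(c), holding(e)}, keep {ontable(c)}, require {clear(e), handempty, on(e,c)}
    → {clear(e), handempty, on(e,c), ontable(c)}
  through step 1 (stack(e,c)): drop {clear(e), handempty, on(e,c)}, keep {ontable(c)}, require {clear(c), holding(e)}
    → {clear(c), holding(e), ontable(c)}

== RESULT ==
["clear(c)", "holding(e)", "ontable(c)"]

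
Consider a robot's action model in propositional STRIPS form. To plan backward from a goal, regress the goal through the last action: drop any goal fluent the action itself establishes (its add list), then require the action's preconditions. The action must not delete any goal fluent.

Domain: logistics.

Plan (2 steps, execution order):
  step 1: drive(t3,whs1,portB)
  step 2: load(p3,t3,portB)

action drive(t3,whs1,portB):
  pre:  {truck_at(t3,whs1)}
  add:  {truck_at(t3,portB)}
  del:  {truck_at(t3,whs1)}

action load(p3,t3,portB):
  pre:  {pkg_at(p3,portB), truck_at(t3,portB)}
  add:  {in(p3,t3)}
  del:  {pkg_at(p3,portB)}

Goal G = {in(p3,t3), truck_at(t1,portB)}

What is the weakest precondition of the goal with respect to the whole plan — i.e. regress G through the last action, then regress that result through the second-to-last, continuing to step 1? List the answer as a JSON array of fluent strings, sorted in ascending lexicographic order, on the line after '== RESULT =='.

Work backward from the goal:
  through step 2 (load(p3,t3,portB)): drop {in(p3,t3)}, keep {truck_at(t1,portB)}, require {pkg_at(p3,portB), truck_at(t3,portB)}
    → {pkg_at(p3,portB), truck_at(t1,portB), truck_at(t3,portB)}
  through step 1 (drive(t3,whs1,portB)): drop {truck_at(t3,portB)}, keep {pkg_at(p3,portB), truck_at(t1,portB)}, require {truck_at(t3,whs1)}
    → {pkg_at(p3,portB), truck_at(t1,portB), truck_at(t3,whs1)}

== RESULT ==
["pkg_at(p3,portB)", "truck_at(t1,portB)", "truck_at(t3,whs1)"]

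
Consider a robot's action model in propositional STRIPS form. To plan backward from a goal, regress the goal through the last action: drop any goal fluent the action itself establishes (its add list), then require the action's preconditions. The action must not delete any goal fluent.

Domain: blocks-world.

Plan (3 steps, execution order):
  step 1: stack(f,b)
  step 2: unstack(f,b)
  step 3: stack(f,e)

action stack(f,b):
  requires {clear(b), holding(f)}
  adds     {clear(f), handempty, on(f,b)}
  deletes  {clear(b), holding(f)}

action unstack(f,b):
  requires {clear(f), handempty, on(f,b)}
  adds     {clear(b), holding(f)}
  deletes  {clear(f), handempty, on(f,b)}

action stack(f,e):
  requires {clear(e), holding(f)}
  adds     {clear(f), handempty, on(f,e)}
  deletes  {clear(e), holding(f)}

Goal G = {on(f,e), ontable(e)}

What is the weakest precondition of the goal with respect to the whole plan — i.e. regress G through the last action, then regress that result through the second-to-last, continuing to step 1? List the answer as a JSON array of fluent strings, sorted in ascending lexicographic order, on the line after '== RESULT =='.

Regress step by step:
  through step 3 (stack(f,e)): drop {on(f,e)}, keep {ontable(e)}, require {clear(e), holding(f)}
    → {clear(e), holding(f), ontable(e)}
  through step 2 (unstack(f,b)): drop {holding(f)}, keep {clear(e), ontable(e)}, require {clear(f), handempty, on(f,b)}
    → {clear(e), clear(f), handempty, on(f,b), ontable(e)}
  through step 1 (stack(f,b)): drop {clear(f), handempty, on(f,b)}, keep {clear(e), ontable(e)}, require {clear(b), holding(f)}
    → {clear(b), clear(e), holding(f), ontable(e)}

== RESULT ==
["clear(b)", "clear(e)", "holding(f)", "ontable(e)"]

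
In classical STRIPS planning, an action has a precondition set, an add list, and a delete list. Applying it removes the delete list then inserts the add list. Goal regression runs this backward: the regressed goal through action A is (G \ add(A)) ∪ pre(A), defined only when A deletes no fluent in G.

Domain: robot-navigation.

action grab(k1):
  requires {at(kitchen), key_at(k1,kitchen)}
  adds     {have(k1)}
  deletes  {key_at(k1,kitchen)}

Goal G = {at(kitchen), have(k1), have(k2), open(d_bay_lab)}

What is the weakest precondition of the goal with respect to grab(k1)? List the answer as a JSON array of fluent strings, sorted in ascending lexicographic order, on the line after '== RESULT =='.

Regress:
  G ∩ del = {}  (empty — regression defined)
  G \ add = {at(kitchen), have(k1), have(k2), open(d_bay_lab)} \ {have(k1)} = {at(kitchen), have(k2), open(d_bay_lab)}
  ∪ pre   = {at(kitchen), have(k2), open(d_bay_lab)} ∪ {at(kitchen), key_at(k1,kitchen)}
          = {at(kitchen), have(k2), key_at(k1,kitchen), open(d_bay_lab)}

== RESULT ==
["at(kitchen)", "have(k2)", "key_at(k1,kitchen)", "open(d_bay_lab)"]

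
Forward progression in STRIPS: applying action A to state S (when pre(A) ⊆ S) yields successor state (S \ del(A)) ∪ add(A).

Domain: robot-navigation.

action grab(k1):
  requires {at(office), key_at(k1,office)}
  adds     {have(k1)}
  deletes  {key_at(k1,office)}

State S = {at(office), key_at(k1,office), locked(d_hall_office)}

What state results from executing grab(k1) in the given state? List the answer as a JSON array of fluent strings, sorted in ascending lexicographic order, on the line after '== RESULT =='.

Compute (S \ del) ∪ add:
  pre ⊆ S: {at(office), key_at(k1,office)} ⊆ S  — applicable
  S \ del = {at(office), locked(d_hall_office)}
  ∪ add   = {at(office), have(k1), locked(d_hall_office)}

== RESULT ==
["at(office)", "have(k1)", "locked(d_hall_office)"]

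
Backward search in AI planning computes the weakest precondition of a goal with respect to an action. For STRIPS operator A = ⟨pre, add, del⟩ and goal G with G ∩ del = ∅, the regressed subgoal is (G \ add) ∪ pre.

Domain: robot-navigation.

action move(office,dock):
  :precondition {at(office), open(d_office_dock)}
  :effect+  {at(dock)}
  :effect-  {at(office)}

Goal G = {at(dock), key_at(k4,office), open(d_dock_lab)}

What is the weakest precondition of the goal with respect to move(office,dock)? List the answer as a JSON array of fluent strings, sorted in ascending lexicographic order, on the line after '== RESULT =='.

Compute (G \ add) ∪ pre:
  G ∩ del = {}  (empty — regression defined)
  G \ add = {at(dock), key_at(k4,office), open(d_dock_lab)} \ {at(dock)} = {key_at(k4,office), open(d_dock_lab)}
  ∪ pre   = {key_at(k4,office), open(d_dock_lab)} ∪ {at(office), open(d_office_dock)}
          = {at(office), key_at(k4,office), open(d_dock_lab), open(d_office_dock)}

== RESULT ==
["at(office)", "key_at(k4,office)", "open(d_dock_lab)", "open(d_office_dock)"]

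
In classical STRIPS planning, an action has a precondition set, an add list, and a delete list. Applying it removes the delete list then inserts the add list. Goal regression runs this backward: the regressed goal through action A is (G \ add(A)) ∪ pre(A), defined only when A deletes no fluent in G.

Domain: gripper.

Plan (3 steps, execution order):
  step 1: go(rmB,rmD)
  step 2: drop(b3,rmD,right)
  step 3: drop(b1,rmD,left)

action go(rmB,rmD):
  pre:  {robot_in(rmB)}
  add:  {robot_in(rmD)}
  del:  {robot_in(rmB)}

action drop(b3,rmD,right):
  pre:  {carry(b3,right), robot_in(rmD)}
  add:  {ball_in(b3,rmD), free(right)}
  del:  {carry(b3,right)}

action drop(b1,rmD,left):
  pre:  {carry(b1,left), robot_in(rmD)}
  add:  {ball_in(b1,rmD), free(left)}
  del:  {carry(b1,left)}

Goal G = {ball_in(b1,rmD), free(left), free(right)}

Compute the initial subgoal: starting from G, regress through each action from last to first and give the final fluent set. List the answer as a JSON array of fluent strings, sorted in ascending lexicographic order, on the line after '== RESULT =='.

Regress step by step:
  through step 3 (drop(b1,rmD,left)): drop {ball_in(b1,rmD), free(left)}, keep {free(right)}, require {carry(b1,left), robot_in(rmD)}
    → {carry(b1,left), free(right), robot_in(rmD)}
  through step 2 (drop(b3,rmD,right)): drop {free(right)}, keep {carry(b1,left), robot_in(rmD)}, require {carry(b3,right), robot_in(rmD)}
    → {carry(b1,left), carry(b3,right), robot_in(rmD)}
  through step 1 (go(rmB,rmD)): drop {robot_in(rmD)}, keep {carry(b1,left), carry(b3,right)}, require {robot_in(rmB)}
    → {carry(b1,left), carry(b3,right), robot_in(rmB)}

== RESULT ==
["carry(b1,left)", "carry(b3,right)", "robot_in(rmB)"]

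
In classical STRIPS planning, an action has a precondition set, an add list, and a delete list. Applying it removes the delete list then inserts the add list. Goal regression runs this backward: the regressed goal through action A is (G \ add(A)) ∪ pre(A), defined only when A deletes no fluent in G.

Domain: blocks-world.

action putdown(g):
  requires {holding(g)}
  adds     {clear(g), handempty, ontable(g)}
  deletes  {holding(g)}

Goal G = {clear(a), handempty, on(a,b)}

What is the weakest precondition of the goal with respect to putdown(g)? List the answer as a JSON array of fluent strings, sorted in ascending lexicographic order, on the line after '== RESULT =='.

Compute (G \ add) ∪ pre:
  G ∩ del = {}  (empty — regression defined)
  G \ add = {clear(a), handempty, on(a,b)} \ {clear(g), handempty, ontable(g)} = {clear(a), on(a,b)}
  ∪ pre   = {clear(a), on(a,b)} ∪ {holding(g)}
          = {clear(a), holding(g), on(a,b)}

== RESULT ==
["clear(a)", "holding(g)", "on(a,b)"]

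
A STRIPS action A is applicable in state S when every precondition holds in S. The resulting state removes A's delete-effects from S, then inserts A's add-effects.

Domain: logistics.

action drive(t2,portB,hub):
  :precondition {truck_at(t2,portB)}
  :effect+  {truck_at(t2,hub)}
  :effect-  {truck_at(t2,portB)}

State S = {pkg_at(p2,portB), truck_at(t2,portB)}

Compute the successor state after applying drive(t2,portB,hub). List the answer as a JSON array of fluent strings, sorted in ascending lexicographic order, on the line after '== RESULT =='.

Progress:
  pre ⊆ S: {truck_at(t2,portB)} ⊆ S  — applicable
  S \ del = {pkg_at(p2,portB)}
  ∪ add   = {pkg_at(p2,portB), truck_at(t2,hub)}

== RESULT ==
["pkg_at(p2,portB)", "truck_at(t2,hub)"]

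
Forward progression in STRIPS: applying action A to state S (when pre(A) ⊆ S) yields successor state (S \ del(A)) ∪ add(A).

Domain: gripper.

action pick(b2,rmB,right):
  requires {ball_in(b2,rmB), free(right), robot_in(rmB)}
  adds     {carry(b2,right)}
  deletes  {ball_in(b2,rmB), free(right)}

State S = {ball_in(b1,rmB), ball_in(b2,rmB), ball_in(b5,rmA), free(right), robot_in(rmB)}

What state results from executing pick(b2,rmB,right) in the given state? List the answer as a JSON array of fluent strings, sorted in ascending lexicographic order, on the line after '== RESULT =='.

Compute (S \ del) ∪ add:
  pre ⊆ S: {ball_in(b2,rmB), free(right), robot_in(rmB)} ⊆ S  — applicable
  S \ del = {ball_in(b1,rmB), ball_in(b5,rmA), robot_in(rmB)}
  ∪ add   = {ball_in(b1,rmB), ball_in(b5,rmA), carry(b2,right), robot_in(rmB)}

== RESULT ==
["ball_in(b1,rmB)", "ball_in(b5,rmA)", "carry(b2,right)", "robot_in(rmB)"]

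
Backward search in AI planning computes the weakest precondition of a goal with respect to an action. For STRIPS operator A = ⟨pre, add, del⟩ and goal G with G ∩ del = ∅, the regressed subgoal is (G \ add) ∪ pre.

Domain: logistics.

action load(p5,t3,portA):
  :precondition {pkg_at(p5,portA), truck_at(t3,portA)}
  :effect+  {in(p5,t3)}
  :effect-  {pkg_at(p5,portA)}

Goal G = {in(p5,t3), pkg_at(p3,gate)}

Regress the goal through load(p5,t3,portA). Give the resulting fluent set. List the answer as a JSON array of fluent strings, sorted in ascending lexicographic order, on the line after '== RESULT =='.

Compute (G \ add) ∪ pre:
  G ∩ del = {}  (empty — regression defined)
  G \ add = {in(p5,t3), pkg_at(p3,gate)} \ {in(p5,t3)} = {pkg_at(p3,gate)}
  ∪ pre   = {pkg_at(p3,gate)} ∪ {pkg_at(p5,portA), truck_at(t3,portA)}
          = {pkg_at(p3,gate), pkg_at(p5,portA), truck_at(t3,portA)}

== RESULT ==
["pkg_at(p3,gate)", "pkg_at(p5,portA)", "truck_at(t3,portA)"]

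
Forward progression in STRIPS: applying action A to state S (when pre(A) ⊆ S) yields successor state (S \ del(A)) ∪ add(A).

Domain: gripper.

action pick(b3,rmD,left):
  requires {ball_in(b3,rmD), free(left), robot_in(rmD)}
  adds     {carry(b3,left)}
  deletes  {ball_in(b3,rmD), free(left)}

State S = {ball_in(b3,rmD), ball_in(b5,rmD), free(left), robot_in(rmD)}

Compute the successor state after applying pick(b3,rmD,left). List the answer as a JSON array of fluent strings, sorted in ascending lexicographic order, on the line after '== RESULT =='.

Progress:
  pre ⊆ S: {ball_in(b3,rmD), free(left), robot_in(rmD)} ⊆ S  — applicable
  S \ del = {ball_in(b5,rmD), robot_in(rmD)}
  ∪ add   = {ball_in(b5,rmD), carry(b3,left), robot_in(rmD)}

== RESULT ==
["ball_in(b5,rmD)", "carry(b3,left)", "robot_in(rmD)"]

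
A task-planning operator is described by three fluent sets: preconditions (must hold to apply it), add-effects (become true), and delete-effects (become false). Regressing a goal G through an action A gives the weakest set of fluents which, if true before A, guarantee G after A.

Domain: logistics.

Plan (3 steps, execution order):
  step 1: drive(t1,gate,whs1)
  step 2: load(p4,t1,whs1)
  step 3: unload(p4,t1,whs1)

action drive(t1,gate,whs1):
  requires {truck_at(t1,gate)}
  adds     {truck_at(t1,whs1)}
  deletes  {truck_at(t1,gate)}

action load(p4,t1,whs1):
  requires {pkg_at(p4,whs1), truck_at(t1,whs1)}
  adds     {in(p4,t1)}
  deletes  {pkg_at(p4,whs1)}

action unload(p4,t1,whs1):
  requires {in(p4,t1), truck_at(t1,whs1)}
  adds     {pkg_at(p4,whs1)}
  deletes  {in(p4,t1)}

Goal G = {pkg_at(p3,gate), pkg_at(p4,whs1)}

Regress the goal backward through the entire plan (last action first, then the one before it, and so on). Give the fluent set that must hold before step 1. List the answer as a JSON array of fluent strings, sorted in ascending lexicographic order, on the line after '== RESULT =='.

Work backward from the goal:
  through step 3 (unload(p4,t1,whs1)): drop {pkg_at(p4,whs1)}, keep {pkg_at(p3,gate)}, require {in(p4,t1), truck_at(t1,whs1)}
    → {in(p4,t1), pkg_at(p3,gate), truck_at(t1,whs1)}
  through step 2 (load(p4,t1,whs1)): drop {in(p4,t1)}, keep {pkg_at(p3,gate), truck_at(t1,whs1)}, require {pkg_at(p4,whs1), truck_at(t1,whs1)}
    → {pkg_at(p3,gate), pkg_at(p4,whs1), truck_at(t1,whs1)}
  through step 1 (drive(t1,gate,whs1)): drop {truck_at(t1,whs1)}, keep {pkg_at(p3,gate), pkg_at(p4,whs1)}, require {truck_at(t1,gate)}
    → {pkg_at(p3,gate), pkg_at(p4,whs1), truck_at(t1,gate)}

== RESULT ==
["pkg_at(p3,gate)", "pkg_at(p4,whs1)", "truck_at(t1,gate)"]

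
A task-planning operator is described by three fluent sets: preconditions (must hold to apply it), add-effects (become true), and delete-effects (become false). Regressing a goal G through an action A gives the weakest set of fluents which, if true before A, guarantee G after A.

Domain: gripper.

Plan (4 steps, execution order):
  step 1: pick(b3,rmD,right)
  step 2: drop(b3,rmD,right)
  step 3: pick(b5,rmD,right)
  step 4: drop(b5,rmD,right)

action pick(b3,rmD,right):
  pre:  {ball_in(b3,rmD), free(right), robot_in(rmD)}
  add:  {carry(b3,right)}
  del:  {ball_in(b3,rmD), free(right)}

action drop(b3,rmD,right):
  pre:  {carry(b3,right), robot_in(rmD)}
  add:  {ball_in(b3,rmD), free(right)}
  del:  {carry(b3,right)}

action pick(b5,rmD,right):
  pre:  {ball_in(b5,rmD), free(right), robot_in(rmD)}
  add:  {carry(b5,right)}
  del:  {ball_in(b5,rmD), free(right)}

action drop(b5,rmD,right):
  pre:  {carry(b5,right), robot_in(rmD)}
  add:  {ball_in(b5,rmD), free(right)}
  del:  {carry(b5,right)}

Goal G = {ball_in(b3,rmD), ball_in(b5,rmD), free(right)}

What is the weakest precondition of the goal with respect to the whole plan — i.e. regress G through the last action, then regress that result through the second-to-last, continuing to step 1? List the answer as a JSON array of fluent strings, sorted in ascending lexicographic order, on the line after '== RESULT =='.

Regress step by step:
  through step 4 (drop(b5,rmD,right)): drop {ball_in(b5,rmD), free(right)}, keep {ball_in(b3,rmD)}, require {carry(b5,right), robot_in(rmD)}
    → {ball_in(b3,rmD), carry(b5,right), robot_in(rmD)}
  through step 3 (pick(b5,rmD,right)): drop {carry(b5,right)}, keep {ball_in(b3,rmD), robot_in(rmD)}, require {ball_in(b5,rmD), free(right), robot_in(rmD)}
    → {ball_in(b3,rmD), ball_in(b5,rmD), free(right), robot_in(rmD)}
  through step 2 (drop(b3,rmD,right)): drop {ball_in(b3,rmD), free(right)}, keep {ball_in(b5,rmD), robot_in(rmD)}, require {carry(b3,right), robot_in(rmD)}
    → {ball_in(b5,rmD), carry(b3,right), robot_in(rmD)}
  through step 1 (pick(b3,rmD,right)): drop {carry(b3,right)}, keep {ball_in(b5,rmD), robot_in(rmD)}, require {ball_in(b3,rmD), free(right), robot_in(rmD)}
    → {ball_in(b3,rmD), ball_in(b5,rmD), free(right), robot_in(rmD)}

== RESULT ==
["ball_in(b3,rmD)", "ball_in(b5,rmD)", "free(right)", "robot_in(rmD)"]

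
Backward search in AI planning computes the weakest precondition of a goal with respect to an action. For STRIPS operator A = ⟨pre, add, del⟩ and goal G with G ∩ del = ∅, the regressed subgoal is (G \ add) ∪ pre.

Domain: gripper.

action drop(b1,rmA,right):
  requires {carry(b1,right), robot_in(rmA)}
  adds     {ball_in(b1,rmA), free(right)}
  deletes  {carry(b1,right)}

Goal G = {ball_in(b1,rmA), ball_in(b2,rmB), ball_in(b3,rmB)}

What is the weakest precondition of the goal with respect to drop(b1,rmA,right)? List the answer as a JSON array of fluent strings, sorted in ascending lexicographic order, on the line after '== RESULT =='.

Compute (G \ add) ∪ pre:
  G ∩ del = {}  (empty — regression defined)
  G \ add = {ball_in(b1,rmA), ball_in(b2,rmB), ball_in(b3,rmB)} \ {ball_in(b1,rmA), free(right)} = {ball_in(b2,rmB), ball_in(b3,rmB)}
  ∪ pre   = {ball_in(b2,rmB), ball_in(b3,rmB)} ∪ {carry(b1,right), robot_in(rmA)}
          = {ball_in(b2,rmB), ball_in(b3,rmB), carry(b1,right), robot_in(rmA)}

== RESULT ==
["ball_in(b2,rmB)", "ball_in(b3,rmB)", "carry(b1,right)", "robot_in(rmA)"]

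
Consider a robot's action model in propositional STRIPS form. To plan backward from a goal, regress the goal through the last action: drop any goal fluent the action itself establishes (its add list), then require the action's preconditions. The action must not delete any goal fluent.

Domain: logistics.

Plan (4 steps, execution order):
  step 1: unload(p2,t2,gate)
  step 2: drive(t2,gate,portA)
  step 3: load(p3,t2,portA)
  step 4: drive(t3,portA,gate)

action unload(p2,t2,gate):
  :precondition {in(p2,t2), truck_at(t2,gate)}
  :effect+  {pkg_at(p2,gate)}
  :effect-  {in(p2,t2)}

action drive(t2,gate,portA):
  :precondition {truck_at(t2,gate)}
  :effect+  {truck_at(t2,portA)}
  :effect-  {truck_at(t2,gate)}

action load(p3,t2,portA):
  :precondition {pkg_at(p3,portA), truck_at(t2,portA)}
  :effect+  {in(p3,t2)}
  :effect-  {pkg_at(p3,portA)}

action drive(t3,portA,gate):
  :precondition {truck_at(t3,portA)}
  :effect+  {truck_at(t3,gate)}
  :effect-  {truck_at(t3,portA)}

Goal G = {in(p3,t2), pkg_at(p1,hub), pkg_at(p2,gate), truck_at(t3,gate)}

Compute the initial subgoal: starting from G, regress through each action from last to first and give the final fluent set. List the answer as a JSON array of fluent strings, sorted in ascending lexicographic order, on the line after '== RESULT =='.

Work backward from the goal:
  through step 4 (drive(t3,portA,gate)): drop {truck_at(t3,gate)}, keep {in(p3,t2), pkg_at(p1,hub), pkg_at(p2,gate)}, require {truck_at(t3,portA)}
    → {in(p3,t2), pkg_at(p1,hub), pkg_at(p2,gate), truck_at(t3,portA)}
  through step 3 (load(p3,t2,portA)): drop {in(p3,t2)}, keep {pkg_at(p1,hub), pkg_at(p2,gate), truck_at(t3,portA)}, require {pkg_at(p3,portA), truck_at(t2,portA)}
    → {pkg_at(p1,hub), pkg_at(p2,gate), pkg_at(p3,portA), truck_at(t2,portA), truck_at(t3,portA)}
  through step 2 (drive(t2,gate,portA)): drop {truck_at(t2,portA)}, keep {pkg_at(p1,hub), pkg_at(p2,gate), pkg_at(p3,portA), truck_at(t3,portA)}, require {truck_at(t2,gate)}
    → {pkg_at(p1,hub), pkg_at(p2,gate), pkg_at(p3,portA), truck_at(t2,gate), truck_at(t3,portA)}
  through step 1 (unload(p2,t2,gate)): drop {pkg_at(p2,gate)}, keep {pkg_at(p1,hub), pkg_at(p3,portA), truck_at(t2,gate), truck_at(t3,portA)}, require {in(p2,t2), truck_at(t2,gate)}
    → {in(p2,t2), pkg_at(p1,hub), pkg_at(p3,portA), truck_at(t2,gate), truck_at(t3,portA)}

== RESULT ==
["in(p2,t2)", "pkg_at(p1,hub)", "pkg_at(p3,portA)", "truck_at(t2,gate)", "truck_at(t3,portA)"]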